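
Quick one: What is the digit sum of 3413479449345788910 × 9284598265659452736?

189

3413479449345788910 × 9284598265659452736 = 31692785375260095460993095056777957760
Sum of its 38 digits: 189.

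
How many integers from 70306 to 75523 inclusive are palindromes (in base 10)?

The integers in [70306, 75523] that are palindromes (in base 10): 70307, 70407, 70507, 70607, 70707, 70807, …, 75357, 75457.
52 qualify.

52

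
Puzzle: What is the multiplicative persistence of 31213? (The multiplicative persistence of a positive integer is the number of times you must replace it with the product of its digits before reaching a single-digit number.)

2

31213 → 18 → 8 (2 steps)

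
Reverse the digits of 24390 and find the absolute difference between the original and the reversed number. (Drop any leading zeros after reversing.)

Reverse of 24390 is 9342.
|24390 − 9342| = 15048

15048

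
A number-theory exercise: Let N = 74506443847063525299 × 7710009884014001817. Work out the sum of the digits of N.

171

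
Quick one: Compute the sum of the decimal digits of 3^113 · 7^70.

540

3^113 · 7^70 = 117913786084934032265658971006305689508674027833151971789356648653966677844295322112724175498605573164897325277427
Sum of its 114 digits: 540.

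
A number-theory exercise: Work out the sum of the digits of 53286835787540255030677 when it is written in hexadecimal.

127

53286835787540255030677 in base 16 is B48AF6667030D713D95.
Digit sum: 11+4+8+10+15+6+6+6+7+0+3+0+13+7+1+3+13+9+5 = 127.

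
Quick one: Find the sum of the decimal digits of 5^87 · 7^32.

374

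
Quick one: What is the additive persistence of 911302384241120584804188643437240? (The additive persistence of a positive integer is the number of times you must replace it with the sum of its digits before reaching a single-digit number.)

911302384241120584804188643437240 → 120 → 3 (2 steps)

2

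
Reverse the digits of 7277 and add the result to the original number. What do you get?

15004

Reverse of 7277 is 7727.
7277 + 7727 = 15004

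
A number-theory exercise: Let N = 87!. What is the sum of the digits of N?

87! = 2107757298379527717213600518699389595229783738061356212322972511214654115727593174080683423236414793504734471782400000000000000000000
Sum of its 133 digits: 495.

495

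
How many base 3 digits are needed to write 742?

742 in base 3 is 1000111, which has 7 digits.

7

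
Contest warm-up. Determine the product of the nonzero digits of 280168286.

2×8×1×6×8×2×8×6 = 73728

73728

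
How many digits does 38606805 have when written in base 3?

16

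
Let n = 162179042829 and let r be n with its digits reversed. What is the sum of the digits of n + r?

30

Reversal of 162179042829 is 928240971261; 162179042829 + 928240971261 = 1090420014090.
Digit sum of 1090420014090: 1+0+9+0+4+2+0+0+1+4+0+9+0 = 30.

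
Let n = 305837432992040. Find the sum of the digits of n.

59

3+0+5+8+3+7+4+3+2+9+9+2+0+4+0 = 59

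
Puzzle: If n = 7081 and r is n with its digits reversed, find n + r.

8888

Reverse of 7081 is 1807.
7081 + 1807 = 8888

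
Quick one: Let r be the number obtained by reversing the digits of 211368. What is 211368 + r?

1074480

Reverse of 211368 is 863112.
211368 + 863112 = 1074480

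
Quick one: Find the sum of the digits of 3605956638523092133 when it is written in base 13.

121

3605956638523092133 in base 13 is 555A9A65C3469A787.
Digit sum: 5+5+5+10+9+10+6+5+12+3+4+6+9+10+7+8+7 = 121.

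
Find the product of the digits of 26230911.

0

2×6×2×3×0×9×1×1 = 0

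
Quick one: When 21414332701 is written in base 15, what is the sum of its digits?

55

21414332701 in base 15 is 854EE2701.
Digit sum: 8+5+4+14+14+2+7+0+1 = 55.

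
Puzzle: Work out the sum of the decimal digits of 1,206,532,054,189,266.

1+2+0+6+5+3+2+0+5+4+1+8+9+2+6+6 = 60

60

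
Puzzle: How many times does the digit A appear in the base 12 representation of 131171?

2

131171 in base 12 is 63AAB.
The digit A appears 2 times.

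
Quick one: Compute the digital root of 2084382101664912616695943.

7

2+0+8+4+3+8+2+1+0+1+6+6+4+9+1+2+6+1+6+6+9+5+9+4+3 = 106
1+0+6 = 7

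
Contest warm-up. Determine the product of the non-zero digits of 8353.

8×3×5×3 = 360

360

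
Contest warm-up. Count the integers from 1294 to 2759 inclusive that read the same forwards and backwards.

14

The integers in [1294, 2759] that read the same forwards and backwards: 1331, 1441, 1551, 1661, 1771, 1881, …, 2552, 2662.
14 qualify.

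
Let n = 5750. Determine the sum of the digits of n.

17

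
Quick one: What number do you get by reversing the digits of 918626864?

468626819

Reversing 918626864 gives 468626819.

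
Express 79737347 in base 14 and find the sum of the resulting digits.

79737347 in base 14 is A838B2B.
Digit sum: 10+8+3+8+11+2+11 = 53.

53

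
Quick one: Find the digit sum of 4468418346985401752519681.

4+4+6+8+4+1+8+3+4+6+9+8+5+4+0+1+7+5+2+5+1+9+6+8+1 = 119

119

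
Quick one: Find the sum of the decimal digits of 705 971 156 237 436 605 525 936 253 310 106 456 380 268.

170

7+0+5+9+7+1+1+5+6+2+3+7+4+3+6+6+0+5+5+2+5+9+3+6+2+5+3+3+1+0+1+0+6+4+5+6+3+8+0+2+6+8 = 170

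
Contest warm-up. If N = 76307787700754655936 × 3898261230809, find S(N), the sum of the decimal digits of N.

76307787700754655936 × 3898261230809 = 297467690402655717227208677932224
Sum of its 33 digits: 150.

150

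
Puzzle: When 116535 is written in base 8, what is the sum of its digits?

116535 in base 8 is 343467.
Digit sum: 3+4+3+4+6+7 = 27.

27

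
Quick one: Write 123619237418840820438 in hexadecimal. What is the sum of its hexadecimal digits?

138

123619237418840820438 in base 16 is 6B38FC1783AAF0AD6.
Digit sum: 6+11+3+8+15+12+1+7+8+3+10+10+15+0+10+13+6 = 138.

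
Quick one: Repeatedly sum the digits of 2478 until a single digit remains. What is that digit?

2+4+7+8 = 21
2+1 = 3

3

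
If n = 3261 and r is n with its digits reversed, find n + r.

Reverse of 3261 is 1623.
3261 + 1623 = 4884

4884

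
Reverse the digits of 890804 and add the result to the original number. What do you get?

1298902

Reverse of 890804 is 408098.
890804 + 408098 = 1298902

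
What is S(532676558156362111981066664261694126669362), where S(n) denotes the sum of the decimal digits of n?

5+3+2+6+7+6+5+5+8+1+5+6+3+6+2+1+1+1+9+8+1+0+6+6+6+6+4+2+6+1+6+9+4+1+2+6+6+6+9+3+6+2 = 188

188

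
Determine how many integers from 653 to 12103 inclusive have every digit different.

5159

The integers in [653, 12103] that have every digit different: 653, 654, 657, 658, 659, 670, …, 12097, 12098.
5159 qualify.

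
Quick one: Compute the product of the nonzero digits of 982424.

9×8×2×4×2×4 = 4608

4608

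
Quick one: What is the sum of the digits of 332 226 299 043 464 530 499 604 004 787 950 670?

152

3+3+2+2+2+6+2+9+9+0+4+3+4+6+4+5+3+0+4+9+9+6+0+4+0+0+4+7+8+7+9+5+0+6+7+0 = 152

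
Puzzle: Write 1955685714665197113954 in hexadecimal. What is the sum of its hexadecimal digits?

99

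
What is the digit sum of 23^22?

23^22 = 907846434775996175406740561329
Sum of its 30 digits: 148.

148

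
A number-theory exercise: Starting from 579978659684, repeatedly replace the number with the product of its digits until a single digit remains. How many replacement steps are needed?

579978659684 → 8230118400 → 0 (2 steps)

2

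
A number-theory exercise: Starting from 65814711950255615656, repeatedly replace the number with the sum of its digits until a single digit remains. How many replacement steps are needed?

3

65814711950255615656 → 88 → 16 → 7 (3 steps)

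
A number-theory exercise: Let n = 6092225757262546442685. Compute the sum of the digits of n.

6+0+9+2+2+2+5+7+5+7+2+6+2+5+4+6+4+4+2+6+8+5 = 99

99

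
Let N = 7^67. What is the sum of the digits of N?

268

7^67 = 418377847259091645147530834859099334519176045887014771543
Sum of its 57 digits: 268.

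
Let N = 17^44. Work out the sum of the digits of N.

17^44 = 1379597950901634641862681879083307429684165246101910721
Sum of its 55 digits: 244.

244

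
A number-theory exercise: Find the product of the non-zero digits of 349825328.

3×4×9×8×2×5×3×2×8 = 414720

414720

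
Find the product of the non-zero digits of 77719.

7×7×7×1×9 = 3087

3087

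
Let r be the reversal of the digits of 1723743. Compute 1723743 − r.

Reverse of 1723743 is 3473271.
1723743 − 3473271 = -1749528

-1749528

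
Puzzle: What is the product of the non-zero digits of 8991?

648

8×9×9×1 = 648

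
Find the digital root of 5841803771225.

5+8+4+1+8+0+3+7+7+1+2+2+5 = 53
5+3 = 8
(Equivalently, 5841803771225 mod 9 = 8.)

8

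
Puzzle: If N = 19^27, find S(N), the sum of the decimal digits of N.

19^27 = 33600614943460448322716069311260139
Sum of its 35 digits: 127.

127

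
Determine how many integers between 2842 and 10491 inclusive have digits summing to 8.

86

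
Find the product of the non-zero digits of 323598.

6480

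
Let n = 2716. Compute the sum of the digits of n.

16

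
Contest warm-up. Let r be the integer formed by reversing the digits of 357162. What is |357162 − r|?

95409

Reverse of 357162 is 261753.
|357162 − 261753| = 95409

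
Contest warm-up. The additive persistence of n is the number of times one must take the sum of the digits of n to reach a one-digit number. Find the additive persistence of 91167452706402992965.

3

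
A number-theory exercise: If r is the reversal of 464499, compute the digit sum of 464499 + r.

36

Reversal of 464499 is 994464; 464499 + 994464 = 1458963.
Digit sum of 1458963: 1+4+5+8+9+6+3 = 36.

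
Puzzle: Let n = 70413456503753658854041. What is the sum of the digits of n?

7+0+4+1+3+4+5+6+5+0+3+7+5+3+6+5+8+8+5+4+0+4+1 = 94

94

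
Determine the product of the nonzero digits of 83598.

8640

8×3×5×9×8 = 8640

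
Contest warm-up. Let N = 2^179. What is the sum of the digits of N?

248

2^179 = 766247770432944429179173513575154591809369561091801088
Sum of its 54 digits: 248.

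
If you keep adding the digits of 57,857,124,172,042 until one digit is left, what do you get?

5+7+8+5+7+1+2+4+1+7+2+0+4+2 = 55
5+5 = 10
1+0 = 1
(Equivalently, 57,857,124,172,042 mod 9 = 1.)

1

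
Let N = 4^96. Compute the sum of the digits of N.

253

4^96 = 6277101735386680763835789423207666416102355444464034512896
Sum of its 58 digits: 253.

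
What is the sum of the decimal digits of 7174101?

7+1+7+4+1+0+1 = 21

21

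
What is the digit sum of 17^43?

17^43 = 81152820641272625991922463475488672334362661535406513
Sum of its 53 digits: 224.

224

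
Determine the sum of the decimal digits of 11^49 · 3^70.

11^49 · 3^70 = 2671341451106009636824669029831815223379599592996016828841819613771053550403768810259
Sum of its 85 digits: 378.

378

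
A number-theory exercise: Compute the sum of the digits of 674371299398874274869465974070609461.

191

6+7+4+3+7+1+2+9+9+3+9+8+8+7+4+2+7+4+8+6+9+4+6+5+9+7+4+0+7+0+6+0+9+4+6+1 = 191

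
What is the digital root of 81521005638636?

9

8+1+5+2+1+0+0+5+6+3+8+6+3+6 = 54
5+4 = 9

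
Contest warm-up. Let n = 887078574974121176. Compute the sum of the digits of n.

8+8+7+0+7+8+5+7+4+9+7+4+1+2+1+1+7+6 = 92

92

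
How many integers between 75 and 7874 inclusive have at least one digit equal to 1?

2859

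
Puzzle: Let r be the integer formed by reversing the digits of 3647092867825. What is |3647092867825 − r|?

Reverse of 3647092867825 is 5287682907463.
|3647092867825 − 5287682907463| = 1640590039638

1640590039638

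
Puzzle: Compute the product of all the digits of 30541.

0

3×0×5×4×1 = 0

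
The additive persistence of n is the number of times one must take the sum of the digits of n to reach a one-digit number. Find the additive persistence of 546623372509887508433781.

546623372509887508433781 → 114 → 6 (2 steps)

2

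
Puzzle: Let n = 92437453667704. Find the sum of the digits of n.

67

9+2+4+3+7+4+5+3+6+6+7+7+0+4 = 67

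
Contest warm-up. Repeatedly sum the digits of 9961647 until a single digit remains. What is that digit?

9+9+6+1+6+4+7 = 42
4+2 = 6

6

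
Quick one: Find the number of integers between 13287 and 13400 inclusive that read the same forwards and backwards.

The integers in [13287, 13400] that read the same forwards and backwards: 13331.
1 qualifies.

1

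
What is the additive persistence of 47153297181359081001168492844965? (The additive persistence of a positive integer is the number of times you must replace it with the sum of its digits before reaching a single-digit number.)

2

47153297181359081001168492844965 → 141 → 6 (2 steps)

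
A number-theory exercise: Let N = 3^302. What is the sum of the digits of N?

621

3^302 = 1232023311527295383921934246438794843698173260628036928243321710705320974597491689344201855401200472494254359965381946385321614594891261971094009
Sum of its 145 digits: 621.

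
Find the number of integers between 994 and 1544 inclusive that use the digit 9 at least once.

The integers in [994, 1544] that use the digit 9 at least once: 994, 995, 996, 997, 998, 999, …, 1529, 1539.
105 qualify.

105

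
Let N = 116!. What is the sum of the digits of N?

116! = 33931086844518982011982560935885732032396635556994207701963662088123265314176330336254535971207181169698868584991941607780111073928236261199604691797570505851011072000000000000000000000000000
Sum of its 191 digits: 729.

729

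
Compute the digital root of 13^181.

The digital root of n equals n mod 9 (or 9 when 9 | n), so we need 13^181 mod 9.
13^181 ≡ 4 (mod 9), so the digital root is 4.

4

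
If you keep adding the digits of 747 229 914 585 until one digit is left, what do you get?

9

7+4+7+2+2+9+9+1+4+5+8+5 = 63
6+3 = 9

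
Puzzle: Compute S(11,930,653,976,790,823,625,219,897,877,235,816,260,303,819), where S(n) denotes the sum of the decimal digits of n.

207

1+1+9+3+0+6+5+3+9+7+6+7+9+0+8+2+3+6+2+5+2+1+9+8+9+7+8+7+7+2+3+5+8+1+6+2+6+0+3+0+3+8+1+9 = 207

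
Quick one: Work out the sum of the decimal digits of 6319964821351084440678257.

113

6+3+1+9+9+6+4+8+2+1+3+5+1+0+8+4+4+4+0+6+7+8+2+5+7 = 113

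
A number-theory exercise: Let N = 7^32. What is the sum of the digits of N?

103

7^32 = 1104427674243920646305299201
Sum of its 28 digits: 103.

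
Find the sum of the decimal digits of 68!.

68! = 2480035542436830599600990418569171581047399201355367672371710738018221445712183296000000000000000
Sum of its 97 digits: 342.

342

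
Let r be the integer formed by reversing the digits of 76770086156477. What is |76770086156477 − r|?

695081851290

Reverse of 76770086156477 is 77465168007767.
|76770086156477 − 77465168007767| = 695081851290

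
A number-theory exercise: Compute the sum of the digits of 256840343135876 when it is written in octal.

256840343135876 in base 8 is 7231411532523204.
Digit sum: 7+2+3+1+4+1+1+5+3+2+5+2+3+2+0+4 = 45.

45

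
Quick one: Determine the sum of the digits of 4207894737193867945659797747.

164

4+2+0+7+8+9+4+7+3+7+1+9+3+8+6+7+9+4+5+6+5+9+7+9+7+7+4+7 = 164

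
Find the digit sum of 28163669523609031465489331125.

2+8+1+6+3+6+6+9+5+2+3+6+0+9+0+3+1+4+6+5+4+8+9+3+3+1+1+2+5 = 121

121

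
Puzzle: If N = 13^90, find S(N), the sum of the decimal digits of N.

496

13^90 = 17984638288961211871838956989189665890197130672912829203311075745019255958028927299020895173379216649
Sum of its 101 digits: 496.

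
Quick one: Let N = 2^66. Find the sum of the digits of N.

109

2^66 = 73786976294838206464
Sum of its 20 digits: 109.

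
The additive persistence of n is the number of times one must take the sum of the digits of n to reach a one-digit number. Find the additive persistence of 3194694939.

3

3194694939 → 57 → 12 → 3 (3 steps)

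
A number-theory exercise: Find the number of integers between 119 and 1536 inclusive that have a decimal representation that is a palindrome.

93

The integers in [119, 1536] that have a decimal representation that is a palindrome: 121, 131, 141, 151, 161, 171, …, 1331, 1441.
93 qualify.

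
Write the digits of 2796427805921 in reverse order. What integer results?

1295087246972

Reversing 2796427805921 gives 1295087246972.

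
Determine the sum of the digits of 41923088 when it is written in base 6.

23

41923088 in base 6 is 4054320212.
Digit sum: 4+0+5+4+3+2+0+2+1+2 = 23.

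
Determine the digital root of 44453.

2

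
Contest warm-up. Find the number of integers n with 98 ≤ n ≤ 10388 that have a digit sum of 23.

The integers in [98, 10388] that have a digit sum of 23: 599, 689, 698, 779, 788, 797, …, 9941, 9950.
480 qualify.

480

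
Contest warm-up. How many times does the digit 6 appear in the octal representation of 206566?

206566 in base 8 is 623346.
The digit 6 appears 2 times.

2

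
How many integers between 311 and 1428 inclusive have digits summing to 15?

86

The integers in [311, 1428] that have digits summing to 15: 339, 348, 357, 366, 375, 384, …, 1419, 1428.
86 qualify.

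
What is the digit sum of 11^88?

466

11^88 = 43909277783870034878569768760415886733743786946105343887995366053338664170638348798300219681
Sum of its 92 digits: 466.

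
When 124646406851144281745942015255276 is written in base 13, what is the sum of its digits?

176

124646406851144281745942015255276 in base 13 is 806A38576855860CC1B141C4B8329.
Digit sum: 8+0+6+10+3+8+5+7+6+8+5+5+8+6+0+12+12+1+11+1+4+1+12+4+11+8+3+2+9 = 176.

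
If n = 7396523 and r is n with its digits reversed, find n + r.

10653460

Reverse of 7396523 is 3256937.
7396523 + 3256937 = 10653460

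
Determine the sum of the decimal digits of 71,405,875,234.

46

7+1+4+0+5+8+7+5+2+3+4 = 46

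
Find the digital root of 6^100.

The digital root of n equals n mod 9 (or 9 when 9 | n), so we need 6^100 mod 9.
6^100 ≡ 0 (mod 9), so the digital root is 9.

9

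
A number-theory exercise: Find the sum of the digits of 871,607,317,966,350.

8+7+1+6+0+7+3+1+7+9+6+6+3+5+0 = 69

69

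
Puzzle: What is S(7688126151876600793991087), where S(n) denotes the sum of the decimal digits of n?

7+6+8+8+1+2+6+1+5+1+8+7+6+6+0+0+7+9+3+9+9+1+0+8+7 = 125

125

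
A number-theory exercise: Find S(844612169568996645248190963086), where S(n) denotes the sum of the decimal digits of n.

155

8+4+4+6+1+2+1+6+9+5+6+8+9+9+6+6+4+5+2+4+8+1+9+0+9+6+3+0+8+6 = 155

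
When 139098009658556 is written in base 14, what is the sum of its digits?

78

139098009658556 in base 14 is 264C545841DA4.
Digit sum: 2+6+4+12+5+4+5+8+4+1+13+10+4 = 78.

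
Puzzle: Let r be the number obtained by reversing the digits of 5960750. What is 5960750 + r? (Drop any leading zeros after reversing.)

Reverse of 5960750 is 570695.
5960750 + 570695 = 6531445

6531445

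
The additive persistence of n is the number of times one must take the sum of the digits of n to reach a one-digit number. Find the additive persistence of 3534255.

3534255 → 27 → 9 (2 steps)

2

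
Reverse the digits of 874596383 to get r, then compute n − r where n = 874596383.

490900905

Reverse of 874596383 is 383695478.
874596383 − 383695478 = 490900905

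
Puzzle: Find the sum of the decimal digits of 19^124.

19^124 = 367660114530800906465873503171504260443180707390998636651853943725368146367053922960204927445090292119794149642633720479449351258596632418488345388115789415921
Sum of its 159 digits: 703.

703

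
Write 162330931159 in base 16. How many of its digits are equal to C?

162330931159 in base 16 is 25CBAD6FD7.
The digit C appears 1 time.

1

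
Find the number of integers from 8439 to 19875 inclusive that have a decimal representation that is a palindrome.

114

The integers in [8439, 19875] that have a decimal representation that is a palindrome: 8448, 8558, 8668, 8778, 8888, 8998, …, 19691, 19791.
114 qualify.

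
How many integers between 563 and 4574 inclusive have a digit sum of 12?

The integers in [563, 4574] that have a digit sum of 12: 570, 606, 615, 624, 633, 642, …, 4521, 4530.
249 qualify.

249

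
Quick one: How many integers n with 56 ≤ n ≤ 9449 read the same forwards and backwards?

The integers in [56, 9449] that read the same forwards and backwards: 66, 77, 88, 99, 101, 111, …, 9339, 9449.
179 qualify.

179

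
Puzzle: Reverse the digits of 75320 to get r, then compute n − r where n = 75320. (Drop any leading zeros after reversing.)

Reverse of 75320 is 2357.
75320 − 2357 = 72963

72963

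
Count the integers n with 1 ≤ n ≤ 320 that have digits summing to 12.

The integers in [1, 320] that have digits summing to 12: 39, 48, 57, 66, 75, 84, …, 309, 318.
26 qualify.

26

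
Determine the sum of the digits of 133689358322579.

1+3+3+6+8+9+3+5+8+3+2+2+5+7+9 = 74

74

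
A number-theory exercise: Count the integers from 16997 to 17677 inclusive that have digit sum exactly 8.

The integers in [16997, 17677] that have digit sum exactly 8: 17000.
1 qualifies.

1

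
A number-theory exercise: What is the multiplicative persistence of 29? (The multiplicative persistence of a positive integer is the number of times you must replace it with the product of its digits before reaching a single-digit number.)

2

29 → 18 → 8 (2 steps)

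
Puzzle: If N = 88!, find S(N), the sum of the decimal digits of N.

531

88! = 185482642257398439114796845645546284380220968949399346684421580986889562184028199319100141244804501828416633516851200000000000000000000
Sum of its 135 digits: 531.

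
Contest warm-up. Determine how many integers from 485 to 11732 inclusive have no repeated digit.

5244

The integers in [485, 11732] that have no repeated digit: 485, 486, 487, 489, 490, 491, …, 10986, 10987.
5244 qualify.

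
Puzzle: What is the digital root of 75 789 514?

1

7+5+7+8+9+5+1+4 = 46
4+6 = 10
1+0 = 1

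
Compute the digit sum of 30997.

28

3+0+9+9+7 = 28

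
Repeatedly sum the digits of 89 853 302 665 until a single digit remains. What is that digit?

1

8+9+8+5+3+3+0+2+6+6+5 = 55
5+5 = 10
1+0 = 1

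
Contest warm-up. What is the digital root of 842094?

9

8+4+2+0+9+4 = 27
2+7 = 9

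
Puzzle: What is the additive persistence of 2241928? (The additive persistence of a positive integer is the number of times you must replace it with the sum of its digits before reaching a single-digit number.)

3

2241928 → 28 → 10 → 1 (3 steps)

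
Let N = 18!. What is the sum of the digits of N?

54

18! = 6402373705728000
Sum of its 16 digits: 54.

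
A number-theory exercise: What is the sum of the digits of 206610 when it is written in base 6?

15

206610 in base 6 is 4232310.
Digit sum: 4+2+3+2+3+1+0 = 15.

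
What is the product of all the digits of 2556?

300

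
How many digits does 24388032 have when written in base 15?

24388032 in base 15 is 221B13C, which has 7 digits.

7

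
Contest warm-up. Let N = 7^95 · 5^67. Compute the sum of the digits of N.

596

7^95 · 5^67 = 13040795719746587011014733080535294418902834828266336309795119358094999093719916404758400740870882827948662452399730682373046875
Sum of its 128 digits: 596.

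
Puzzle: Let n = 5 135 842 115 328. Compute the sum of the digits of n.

5+1+3+5+8+4+2+1+1+5+3+2+8 = 48

48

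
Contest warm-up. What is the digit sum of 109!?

657

109! = 144385958320249358220488210246279753379312820313396029159834075622223337844983482099636001195615259277084033387619818092804737714758384244334160217374720000000000000000000000000
Sum of its 177 digits: 657.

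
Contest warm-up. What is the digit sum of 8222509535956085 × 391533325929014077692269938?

8222509535956085 × 391533325929014077692269938 = 3219386506095920126894761785469272733672730
Sum of its 43 digits: 200.

200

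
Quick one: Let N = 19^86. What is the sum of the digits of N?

469

19^86 = 93931159192635254915820471057358992010808400674497210917407177698488916879344705049022303605110796637313140281
Sum of its 110 digits: 469.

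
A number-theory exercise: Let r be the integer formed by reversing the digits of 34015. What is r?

Reversing 34015 gives 51043.

51043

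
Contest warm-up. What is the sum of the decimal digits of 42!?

189

42! = 1405006117752879898543142606244511569936384000000000
Sum of its 52 digits: 189.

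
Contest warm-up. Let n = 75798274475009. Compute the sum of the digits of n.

74

7+5+7+9+8+2+7+4+4+7+5+0+0+9 = 74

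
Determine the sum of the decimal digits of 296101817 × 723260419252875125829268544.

142

296101817 × 723260419252875125829268544 = 214158724304958107232150047659344448
Sum of its 36 digits: 142.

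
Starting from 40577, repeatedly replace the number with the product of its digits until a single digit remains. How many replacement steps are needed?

1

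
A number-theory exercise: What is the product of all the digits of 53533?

5×3×5×3×3 = 675

675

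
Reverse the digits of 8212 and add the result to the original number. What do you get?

Reverse of 8212 is 2128.
8212 + 2128 = 10340

10340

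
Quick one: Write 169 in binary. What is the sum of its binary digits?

4

169 in base 2 is 10101001.
Digit sum: 1+0+1+0+1+0+0+1 = 4.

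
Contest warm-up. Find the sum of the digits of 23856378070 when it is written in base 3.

23856378070 in base 3 is 2021120120222120110011.
Digit sum: 2+0+2+1+1+2+0+1+2+0+2+2+2+1+2+0+1+1+0+0+1+1 = 24.

24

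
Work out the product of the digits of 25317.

210

2×5×3×1×7 = 210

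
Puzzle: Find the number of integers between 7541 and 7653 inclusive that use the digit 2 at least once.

21

The integers in [7541, 7653] that use the digit 2 at least once: 7542, 7552, 7562, 7572, 7582, 7592, …, 7642, 7652.
21 qualify.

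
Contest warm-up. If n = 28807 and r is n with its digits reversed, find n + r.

99689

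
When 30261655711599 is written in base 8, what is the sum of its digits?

67

30261655711599 in base 8 is 670272717227557.
Digit sum: 6+7+0+2+7+2+7+1+7+2+2+7+5+5+7 = 67.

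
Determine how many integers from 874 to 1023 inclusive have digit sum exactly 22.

The integers in [874, 1023] that have digit sum exactly 22: 877, 886, 895, 949, 958, 967, 976, 985, 994.
9 qualify.

9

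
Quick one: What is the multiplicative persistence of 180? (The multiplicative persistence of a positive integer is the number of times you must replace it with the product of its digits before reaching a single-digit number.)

1

180 → 0 (1 step)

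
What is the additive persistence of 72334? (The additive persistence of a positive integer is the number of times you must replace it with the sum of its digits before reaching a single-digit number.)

3

72334 → 19 → 10 → 1 (3 steps)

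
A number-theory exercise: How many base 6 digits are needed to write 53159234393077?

53159234393077 in base 6 is 305021003134322341, which has 18 digits.

18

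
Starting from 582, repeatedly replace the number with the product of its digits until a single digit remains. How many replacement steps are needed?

582 → 80 → 0 (2 steps)

2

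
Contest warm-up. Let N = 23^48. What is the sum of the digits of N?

23^48 = 230640796319223839361986981083444028527480075343400946297318327681
Sum of its 66 digits: 289.

289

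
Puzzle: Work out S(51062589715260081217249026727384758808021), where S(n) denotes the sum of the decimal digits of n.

169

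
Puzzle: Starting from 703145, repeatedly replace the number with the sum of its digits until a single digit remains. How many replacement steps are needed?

2

703145 → 20 → 2 (2 steps)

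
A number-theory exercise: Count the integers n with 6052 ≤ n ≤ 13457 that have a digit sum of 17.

482

The integers in [6052, 13457] that have a digit sum of 17: 6056, 6065, 6074, 6083, 6092, 6119, …, 13445, 13454.
482 qualify.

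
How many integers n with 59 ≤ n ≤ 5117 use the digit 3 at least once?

2090

The integers in [59, 5117] that use the digit 3 at least once: 63, 73, 83, 93, 103, 113, …, 5103, 5113.
2090 qualify.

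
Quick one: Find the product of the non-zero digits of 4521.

40

4×5×2×1 = 40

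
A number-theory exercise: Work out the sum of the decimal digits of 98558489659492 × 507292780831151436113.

98558489659492 × 507292780831151436113 = 49998010293881980289375036162034596
Sum of its 35 digits: 167.

167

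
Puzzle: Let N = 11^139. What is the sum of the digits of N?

11^139 = 5670002325217957396258282812671713444868053858812175750811496601630462174655445733557105920797699326519891538336121983348434678610919020343409491
Sum of its 145 digits: 641.

641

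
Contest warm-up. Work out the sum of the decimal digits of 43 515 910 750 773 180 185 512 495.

106

4+3+5+1+5+9+1+0+7+5+0+7+7+3+1+8+0+1+8+5+5+1+2+4+9+5 = 106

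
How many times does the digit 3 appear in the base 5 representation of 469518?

2

469518 in base 5 is 110011033.
The digit 3 appears 2 times.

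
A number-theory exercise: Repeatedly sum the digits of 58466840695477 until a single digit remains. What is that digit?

7

5+8+4+6+6+8+4+0+6+9+5+4+7+7 = 79
7+9 = 16
1+6 = 7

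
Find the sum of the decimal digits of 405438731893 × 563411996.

98

405438731893 × 563411996 = 228429045191543988428
Sum of its 21 digits: 98.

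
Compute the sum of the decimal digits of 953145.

27

9+5+3+1+4+5 = 27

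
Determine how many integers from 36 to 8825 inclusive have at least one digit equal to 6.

3129

The integers in [36, 8825] that have at least one digit equal to 6: 36, 46, 56, 60, 61, 62, …, 8806, 8816.
3129 qualify.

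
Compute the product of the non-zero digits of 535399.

18225

5×3×5×3×9×9 = 18225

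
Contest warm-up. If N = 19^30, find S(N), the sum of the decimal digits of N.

163

19^30 = 230466617897195215045509519405933293401
Sum of its 39 digits: 163.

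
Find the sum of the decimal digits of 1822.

13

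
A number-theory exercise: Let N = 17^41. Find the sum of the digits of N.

206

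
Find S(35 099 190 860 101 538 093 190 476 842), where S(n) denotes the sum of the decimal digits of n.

121

3+5+0+9+9+1+9+0+8+6+0+1+0+1+5+3+8+0+9+3+1+9+0+4+7+6+8+4+2 = 121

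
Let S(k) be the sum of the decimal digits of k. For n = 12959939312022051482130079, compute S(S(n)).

16

First digit sum: 97.
9+7 = 16.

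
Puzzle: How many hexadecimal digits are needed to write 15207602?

6

15207602 in base 16 is E80CB2, which has 6 digits.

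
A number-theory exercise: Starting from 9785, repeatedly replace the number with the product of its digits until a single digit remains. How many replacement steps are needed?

2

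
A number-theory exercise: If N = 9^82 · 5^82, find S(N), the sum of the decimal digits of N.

684

9^82 · 5^82 = 3659536891279416389991779403907892073845163494255864528239907592077508881195405496282379320693335655878541956553817726671695709228515625
Sum of its 136 digits: 684.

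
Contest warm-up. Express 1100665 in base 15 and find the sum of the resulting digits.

1100665 in base 15 is 16B1CA.
Digit sum: 1+6+11+1+12+10 = 41.

41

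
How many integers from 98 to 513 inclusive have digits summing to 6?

20

The integers in [98, 513] that have digits summing to 6: 105, 114, 123, 132, 141, 150, …, 501, 510.
20 qualify.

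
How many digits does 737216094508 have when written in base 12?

737216094508 in base 12 is BAA642183A4, which has 11 digits.

11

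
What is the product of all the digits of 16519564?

32400

1×6×5×1×9×5×6×4 = 32400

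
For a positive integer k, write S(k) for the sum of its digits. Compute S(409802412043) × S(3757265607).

S(409802412043) = 4+0+9+8+0+2+4+1+2+0+4+3 = 37.
S(3757265607) = 3+7+5+7+2+6+5+6+0+7 = 48.
37 · 48 = 1776.

1776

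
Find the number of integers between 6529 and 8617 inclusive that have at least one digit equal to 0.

560

The integers in [6529, 8617] that have at least one digit equal to 0: 6530, 6540, 6550, 6560, 6570, 6580, …, 8609, 8610.
560 qualify.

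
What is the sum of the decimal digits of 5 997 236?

5+9+9+7+2+3+6 = 41

41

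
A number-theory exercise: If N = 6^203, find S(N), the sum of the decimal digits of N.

720

6^203 = 92194248343397918572146576568055126186085568996569716771023481049984392782717863628119582097603533016111568140802044043486164491951800572354947367854686601216
Sum of its 158 digits: 720.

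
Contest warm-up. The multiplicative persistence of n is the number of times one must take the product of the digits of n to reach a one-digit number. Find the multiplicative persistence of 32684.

3

32684 → 1152 → 10 → 0 (3 steps)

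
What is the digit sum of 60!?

288

60! = 8320987112741390144276341183223364380754172606361245952449277696409600000000000000
Sum of its 82 digits: 288.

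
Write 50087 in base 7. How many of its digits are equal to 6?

2

50087 in base 7 is 266012.
The digit 6 appears 2 times.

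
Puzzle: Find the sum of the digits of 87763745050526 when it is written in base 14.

87763745050526 in base 14 is 1795B060D0D66.
Digit sum: 1+7+9+5+11+0+6+0+13+0+13+6+6 = 77.

77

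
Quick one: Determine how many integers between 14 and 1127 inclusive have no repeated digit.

The integers in [14, 1127] that have no repeated digit: 14, 15, 16, 17, 18, 19, …, 1097, 1098.
782 qualify.

782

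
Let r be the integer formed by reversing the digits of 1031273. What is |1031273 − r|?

Reverse of 1031273 is 3721301.
|1031273 − 3721301| = 2690028

2690028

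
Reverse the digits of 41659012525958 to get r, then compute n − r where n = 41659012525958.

Reverse of 41659012525958 is 85952521095614.
41659012525958 − 85952521095614 = -44293508569656

-44293508569656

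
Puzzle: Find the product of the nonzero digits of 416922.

4×1×6×9×2×2 = 864

864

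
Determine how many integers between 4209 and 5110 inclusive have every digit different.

The integers in [4209, 5110] that have every digit different: 4209, 4210, 4213, 4215, 4216, 4217, …, 5108, 5109.
449 qualify.

449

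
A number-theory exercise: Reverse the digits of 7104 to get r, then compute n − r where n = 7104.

3087

Reverse of 7104 is 4017.
7104 − 4017 = 3087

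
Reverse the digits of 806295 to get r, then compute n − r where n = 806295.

Reverse of 806295 is 592608.
806295 − 592608 = 213687

213687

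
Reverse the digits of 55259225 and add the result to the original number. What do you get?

Reverse of 55259225 is 52295255.
55259225 + 52295255 = 107554480

107554480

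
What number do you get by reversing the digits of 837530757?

Reversing 837530757 gives 757035738.

757035738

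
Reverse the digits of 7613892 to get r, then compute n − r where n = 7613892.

4630725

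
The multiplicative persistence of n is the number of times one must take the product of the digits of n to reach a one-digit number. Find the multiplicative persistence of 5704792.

5704792 → 0 (1 step)

1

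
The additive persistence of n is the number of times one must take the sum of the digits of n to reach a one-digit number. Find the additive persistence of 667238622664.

667238622664 → 58 → 13 → 4 (3 steps)

3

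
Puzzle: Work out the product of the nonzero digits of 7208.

112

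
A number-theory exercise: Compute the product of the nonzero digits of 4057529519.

567000

4×5×7×5×2×9×5×1×9 = 567000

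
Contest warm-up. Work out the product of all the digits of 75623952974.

28576800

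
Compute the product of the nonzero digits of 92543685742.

14515200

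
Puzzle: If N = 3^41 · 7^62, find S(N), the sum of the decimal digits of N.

3^41 · 7^62 = 907924894827712393729108433476159607843052986602278772251688457009025747
Sum of its 72 digits: 342.

342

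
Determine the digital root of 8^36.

The digital root of n equals n mod 9 (or 9 when 9 | n), so we need 8^36 mod 9.
8^36 ≡ 1 (mod 9), so the digital root is 1.

1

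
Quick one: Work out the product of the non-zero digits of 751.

7×5×1 = 35

35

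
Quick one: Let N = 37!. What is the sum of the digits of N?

37! = 13763753091226345046315979581580902400000000
Sum of its 44 digits: 153.

153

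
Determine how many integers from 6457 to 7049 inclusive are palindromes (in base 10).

The integers in [6457, 7049] that are palindromes (in base 10): 6556, 6666, 6776, 6886, 6996, 7007.
6 qualify.

6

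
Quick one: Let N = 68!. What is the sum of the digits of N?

342

68! = 2480035542436830599600990418569171581047399201355367672371710738018221445712183296000000000000000
Sum of its 97 digits: 342.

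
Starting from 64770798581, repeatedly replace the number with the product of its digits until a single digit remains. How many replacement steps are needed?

64770798581 → 0 (1 step)

1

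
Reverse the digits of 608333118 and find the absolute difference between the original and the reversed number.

Reverse of 608333118 is 811333806.
|608333118 − 811333806| = 203000688

203000688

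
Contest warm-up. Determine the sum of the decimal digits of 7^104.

7^104 = 7765978099609043937218499293609620562868144880570005587642282690671451194588264272062401
Sum of its 88 digits: 409.

409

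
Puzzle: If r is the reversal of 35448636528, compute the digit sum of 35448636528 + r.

36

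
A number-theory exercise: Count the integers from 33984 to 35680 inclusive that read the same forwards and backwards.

The integers in [33984, 35680] that read the same forwards and backwards: 34043, 34143, 34243, 34343, 34443, 34543, …, 35553, 35653.
17 qualify.

17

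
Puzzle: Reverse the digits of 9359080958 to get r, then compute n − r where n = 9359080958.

Reverse of 9359080958 is 8590809539.
9359080958 − 8590809539 = 768271419

768271419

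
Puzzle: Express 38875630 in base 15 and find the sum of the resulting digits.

52

38875630 in base 15 is 362DA8A.
Digit sum: 3+6+2+13+10+8+10 = 52.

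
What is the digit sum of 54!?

261

54! = 230843697339241380472092742683027581083278564571807941132288000000000000
Sum of its 72 digits: 261.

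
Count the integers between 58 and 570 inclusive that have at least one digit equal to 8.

The integers in [58, 570] that have at least one digit equal to 8: 58, 68, 78, 80, 81, 82, …, 558, 568.
97 qualify.

97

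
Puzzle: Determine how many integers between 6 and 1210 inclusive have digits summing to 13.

The integers in [6, 1210] that have digits summing to 13: 49, 58, 67, 76, 85, 94, …, 1183, 1192.
90 qualify.

90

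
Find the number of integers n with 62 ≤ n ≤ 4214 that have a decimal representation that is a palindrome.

The integers in [62, 4214] that have a decimal representation that is a palindrome: 66, 77, 88, 99, 101, 111, …, 4004, 4114.
126 qualify.

126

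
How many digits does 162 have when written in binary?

162 in base 2 is 10100010, which has 8 digits.

8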